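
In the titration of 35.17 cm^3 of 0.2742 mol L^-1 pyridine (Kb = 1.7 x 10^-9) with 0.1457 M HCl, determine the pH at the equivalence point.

3.13

n(C5H5N) = 0.2742 x 0.03517 = 0.009644 mol; V(HCl) at equivalence = 0.009644/0.1457 = 0.06619 L.
At equivalence the base is fully converted to C5H5NH+; total volume = 0.1014 L, so [C5H5NH+] = 0.009644/0.1014 = 0.09514 M.
Ka(C5H5NH+) = Kw/Kb = 1.0e-14 / 1.7 x 10^-9 = 5.88e-6.
[H^+] = sqrt(Ka x [C5H5NH+]) = sqrt(5.88e-6 x 0.09514) = 0.000748 M.
pH = -log(0.000748) = 3.13.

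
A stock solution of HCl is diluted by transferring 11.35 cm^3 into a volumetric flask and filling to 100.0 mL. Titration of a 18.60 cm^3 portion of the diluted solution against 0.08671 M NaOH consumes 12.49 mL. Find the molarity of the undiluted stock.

n(NaOH) = 0.08671 x 0.01249 = 0.001083 mol.
n(HCl) in the aliquot = 0.001083 mol.
[diluted HCl] = 0.001083 / 0.01860 = 0.05823 M.
Dilution factor = 100.0/11.35 = 8.811, so [stock] = 0.05823 x 8.811 = 0.513 M.

0.513 M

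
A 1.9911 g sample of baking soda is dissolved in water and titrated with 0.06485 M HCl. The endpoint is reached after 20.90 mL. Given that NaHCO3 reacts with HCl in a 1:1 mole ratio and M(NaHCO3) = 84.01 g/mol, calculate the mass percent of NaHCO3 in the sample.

n(HCl) = 0.06485 x 0.02090 = 0.001355 mol.
n(NaHCO3) = 0.001355 / 1 = 0.001355 mol.
mass of NaHCO3 = 0.001355 x 84.01 = 0.1139 g.
% purity = 0.1139 / 1.9911 x 100 = 5.72%.

5.72%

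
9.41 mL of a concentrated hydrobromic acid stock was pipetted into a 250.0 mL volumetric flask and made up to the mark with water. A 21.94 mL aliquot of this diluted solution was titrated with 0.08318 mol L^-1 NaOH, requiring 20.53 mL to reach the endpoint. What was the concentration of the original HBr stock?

n(NaOH) = 0.08318 x 0.02053 = 0.001708 mol.
n(HBr) in the aliquot = 0.001708 mol.
[diluted HBr] = 0.001708 / 0.02194 = 0.07783 M.
Dilution factor = 250.0/9.410 = 26.57, so [stock] = 0.07783 x 26.57 = 2.07 M.

2.07 M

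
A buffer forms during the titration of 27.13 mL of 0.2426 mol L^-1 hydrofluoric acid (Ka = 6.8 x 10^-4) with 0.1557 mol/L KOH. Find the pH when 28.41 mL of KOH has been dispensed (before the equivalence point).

3.48

Initial n(HF) = 0.2426 x 0.02713 = 0.006582 mol.
n(KOH) added = 0.1557 x 0.02841 = 0.004423 mol, converting that many moles of HF to F-.
Remaining n(HF) = 0.002158 mol; n(F-) = 0.004423 mol.
By Henderson-Hasselbalch, pH = pKa + log([A^-]/[HA]) = 3.17 + log(0.004423/0.002158) = 3.17 + (+0.31) = 3.48.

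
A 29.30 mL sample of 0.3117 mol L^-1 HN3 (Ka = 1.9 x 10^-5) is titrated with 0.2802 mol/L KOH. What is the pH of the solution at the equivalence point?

8.95

n(HN3) = 0.3117 x 0.02930 = 0.009133 mol; V(KOH) at equivalence = 0.009133/0.2802 = 0.03259 L.
At equivalence all the acid is converted to N3-; total volume = 0.02930 + 0.03259 = 0.06189 L, so [N3-] = 0.009133/0.06189 = 0.1476 M.
Kb = Kw/Ka = 1.0e-14 / 1.9 x 10^-5 = 5.26e-10.
[OH^-] = sqrt(Kb x [N3-]) = sqrt(5.26e-10 x 0.1476) = 8.81e-6 M.
pOH = 5.05, so pH = 14.00 - 5.05 = 8.95.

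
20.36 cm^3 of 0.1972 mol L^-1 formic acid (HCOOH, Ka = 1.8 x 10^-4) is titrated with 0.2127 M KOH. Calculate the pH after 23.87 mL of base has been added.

12.38

n(acid) = 0.1972 x 0.02036 = 0.004015 mol; n(KOH) added = 0.2127 x 0.02387 = 0.005077 mol.
Base is in excess by 0.005077 - 0.004015 = 0.001062 mol in a total volume of 0.04423 L.
[OH^-] = 0.001062/0.04423 = 0.02401 M, so pOH = 1.62 and pH = 14.00 - 1.62 = 12.38.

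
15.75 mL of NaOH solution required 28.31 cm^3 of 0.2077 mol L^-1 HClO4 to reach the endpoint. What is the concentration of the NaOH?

n(HClO4) delivered = 0.2077 x 0.02831 = 0.005880 mol.
For a 1:1 reaction, n(NaOH) = 0.005880 mol.
[NaOH] = 0.005880 mol / 0.01575 L = 0.373 M.

0.373 M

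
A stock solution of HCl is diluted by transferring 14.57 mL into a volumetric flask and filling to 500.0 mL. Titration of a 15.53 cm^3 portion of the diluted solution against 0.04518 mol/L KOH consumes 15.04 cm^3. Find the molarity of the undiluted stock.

n(KOH) = 0.04518 x 0.01504 = 0.0006795 mol.
n(HCl) in the aliquot = 0.0006795 mol.
[diluted HCl] = 0.0006795 / 0.01553 = 0.04375 M.
Dilution factor = 500.0/14.57 = 34.32, so [stock] = 0.04375 x 34.32 = 1.50 M.

1.50 M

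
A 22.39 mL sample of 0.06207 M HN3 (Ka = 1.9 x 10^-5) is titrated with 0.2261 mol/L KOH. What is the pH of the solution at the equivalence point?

8.70

n(HN3) = 0.06207 x 0.02239 = 0.001390 mol; V(KOH) at equivalence = 0.001390/0.2261 = 0.006147 L.
At equivalence all the acid is converted to N3-; total volume = 0.02239 + 0.006147 = 0.02854 L, so [N3-] = 0.001390/0.02854 = 0.04870 M.
Kb = Kw/Ka = 1.0e-14 / 1.9 x 10^-5 = 5.26e-10.
[OH^-] = sqrt(Kb x [N3-]) = sqrt(5.26e-10 x 0.04870) = 5.06e-6 M.
pOH = 5.30, so pH = 14.00 - 5.30 = 8.70.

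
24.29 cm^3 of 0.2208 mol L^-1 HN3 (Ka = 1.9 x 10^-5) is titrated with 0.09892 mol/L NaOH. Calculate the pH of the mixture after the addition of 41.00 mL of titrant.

5.21

Initial n(HN3) = 0.2208 x 0.02429 = 0.005363 mol.
n(NaOH) added = 0.09892 x 0.04100 = 0.004056 mol, converting that many moles of HN3 to N3-.
Remaining n(HN3) = 0.001308 mol; n(N3-) = 0.004056 mol.
By Henderson-Hasselbalch, pH = pKa + log([A^-]/[HA]) = 4.72 + log(0.004056/0.001308) = 4.72 + (+0.49) = 5.21.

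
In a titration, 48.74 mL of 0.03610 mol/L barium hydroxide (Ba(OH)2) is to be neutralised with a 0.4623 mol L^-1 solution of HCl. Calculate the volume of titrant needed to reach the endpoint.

7.61 mL

n(Ba(OH)2) = 0.03610 mol/L x 0.04874 L = 0.001760 mol.
The neutralisation is 1 Ba(OH)2 : 2 HCl, so n(HCl) = 0.001760 x 2/1 = 0.003519 mol.
V(HCl) = 0.003519 / 0.4623 = 0.007612 L = 7.61 mL.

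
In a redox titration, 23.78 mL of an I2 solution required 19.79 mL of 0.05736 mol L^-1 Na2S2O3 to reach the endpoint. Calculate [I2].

0.0239 M

n(Na2S2O3) = 0.05736 x 0.01979 = 0.001135 mol.
From the balanced equation, 2 mol Na2S2O3 reacts with 1 mol I2, so n(I2) = 0.001135 x 1/2 = 0.0005676 mol.
[I2] = 0.0005676 / 0.02378 L = 0.0239 M.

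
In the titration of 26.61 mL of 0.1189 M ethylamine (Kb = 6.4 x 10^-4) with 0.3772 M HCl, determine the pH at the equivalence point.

5.92

n(C2H5NH2) = 0.1189 x 0.02661 = 0.003164 mol; V(HCl) at equivalence = 0.003164/0.3772 = 0.008388 L.
At equivalence the base is fully converted to C2H5NH3+; total volume = 0.03500 L, so [C2H5NH3+] = 0.003164/0.03500 = 0.09040 M.
Ka(C2H5NH3+) = Kw/Kb = 1.0e-14 / 6.4 x 10^-4 = 1.56e-11.
[H^+] = sqrt(Ka x [C2H5NH3+]) = sqrt(1.56e-11 x 0.09040) = 1.19e-6 M.
pH = -log(1.19e-6) = 5.92.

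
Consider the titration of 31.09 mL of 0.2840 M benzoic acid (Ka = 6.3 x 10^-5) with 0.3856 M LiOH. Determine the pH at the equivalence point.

8.71

n(C6H5COOH) = 0.2840 x 0.03109 = 0.008830 mol; V(LiOH) at equivalence = 0.008830/0.3856 = 0.02290 L.
At equivalence all the acid is converted to C6H5COO-; total volume = 0.03109 + 0.02290 = 0.05399 L, so [C6H5COO-] = 0.008830/0.05399 = 0.1635 M.
Kb = Kw/Ka = 1.0e-14 / 6.3 x 10^-5 = 1.59e-10.
[OH^-] = sqrt(Kb x [C6H5COO-]) = sqrt(1.59e-10 x 0.1635) = 5.10e-6 M.
pOH = 5.29, so pH = 14.00 - 5.29 = 8.71.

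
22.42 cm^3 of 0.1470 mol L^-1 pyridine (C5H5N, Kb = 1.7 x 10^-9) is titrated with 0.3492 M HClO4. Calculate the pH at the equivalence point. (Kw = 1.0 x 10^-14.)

n(C5H5N) = 0.1470 x 0.02242 = 0.003296 mol; V(HClO4) at equivalence = 0.003296/0.3492 = 0.009438 L.
At equivalence the base is fully converted to C5H5NH+; total volume = 0.03186 L, so [C5H5NH+] = 0.003296/0.03186 = 0.1035 M.
Ka(C5H5NH+) = Kw/Kb = 1.0e-14 / 1.7 x 10^-9 = 5.88e-6.
[H^+] = sqrt(Ka x [C5H5NH+]) = sqrt(5.88e-6 x 0.1035) = 0.000780 M.
pH = -log(0.000780) = 3.11.

3.11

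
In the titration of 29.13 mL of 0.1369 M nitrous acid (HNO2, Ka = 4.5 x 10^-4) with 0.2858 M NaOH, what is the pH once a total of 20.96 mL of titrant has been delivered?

n(acid) = 0.1369 x 0.02913 = 0.003988 mol; n(NaOH) added = 0.2858 x 0.02096 = 0.005990 mol.
Base is in excess by 0.005990 - 0.003988 = 0.002002 mol in a total volume of 0.05009 L.
[OH^-] = 0.002002/0.05009 = 0.03998 M, so pOH = 1.40 and pH = 14.00 - 1.40 = 12.60.

12.60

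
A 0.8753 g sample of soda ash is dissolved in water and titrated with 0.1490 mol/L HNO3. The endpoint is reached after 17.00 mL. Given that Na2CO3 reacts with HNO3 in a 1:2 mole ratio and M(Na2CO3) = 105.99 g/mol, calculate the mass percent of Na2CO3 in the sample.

n(HNO3) = 0.1490 x 0.01700 = 0.002533 mol.
n(Na2CO3) = 0.002533 / 2 = 0.001267 mol.
mass of Na2CO3 = 0.001267 x 105.99 = 0.1342 g.
% purity = 0.1342 / 0.8753 x 100 = 15.3%.

15.3%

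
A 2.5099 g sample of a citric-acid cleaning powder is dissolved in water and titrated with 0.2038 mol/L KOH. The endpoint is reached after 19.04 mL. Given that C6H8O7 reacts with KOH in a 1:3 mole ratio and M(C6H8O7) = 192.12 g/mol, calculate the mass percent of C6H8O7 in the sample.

9.90%

n(KOH) = 0.2038 x 0.01904 = 0.003880 mol.
n(C6H8O7) = 0.003880 / 3 = 0.001293 mol.
mass of C6H8O7 = 0.001293 x 192.12 = 0.2485 g.
% purity = 0.2485 / 2.5099 x 100 = 9.90%.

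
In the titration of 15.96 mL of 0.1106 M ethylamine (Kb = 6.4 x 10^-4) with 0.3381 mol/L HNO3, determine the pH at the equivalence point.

5.94

n(C2H5NH2) = 0.1106 x 0.01596 = 0.001765 mol; V(HNO3) at equivalence = 0.001765/0.3381 = 0.005221 L.
At equivalence the base is fully converted to C2H5NH3+; total volume = 0.02118 L, so [C2H5NH3+] = 0.001765/0.02118 = 0.08334 M.
Ka(C2H5NH3+) = Kw/Kb = 1.0e-14 / 6.4 x 10^-4 = 1.56e-11.
[H^+] = sqrt(Ka x [C2H5NH3+]) = sqrt(1.56e-11 x 0.08334) = 1.14e-6 M.
pH = -log(1.14e-6) = 5.94.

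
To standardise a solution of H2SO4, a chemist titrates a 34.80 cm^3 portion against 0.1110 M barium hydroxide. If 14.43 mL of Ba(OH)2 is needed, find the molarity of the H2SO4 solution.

n(Ba(OH)2) delivered = 0.1110 x 0.01443 = 0.001602 mol.
For a 1:1 reaction, n(H2SO4) = 0.001602 mol.
[H2SO4] = 0.001602 mol / 0.03480 L = 0.0460 M.

0.0460 M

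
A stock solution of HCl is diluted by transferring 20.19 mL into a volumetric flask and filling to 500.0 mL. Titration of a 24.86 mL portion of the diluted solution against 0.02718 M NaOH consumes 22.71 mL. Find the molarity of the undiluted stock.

n(NaOH) = 0.02718 x 0.02271 = 0.0006173 mol.
n(HCl) in the aliquot = 0.0006173 mol.
[diluted HCl] = 0.0006173 / 0.02486 = 0.02483 M.
Dilution factor = 500.0/20.19 = 24.76, so [stock] = 0.02483 x 24.76 = 0.615 M.

0.615 M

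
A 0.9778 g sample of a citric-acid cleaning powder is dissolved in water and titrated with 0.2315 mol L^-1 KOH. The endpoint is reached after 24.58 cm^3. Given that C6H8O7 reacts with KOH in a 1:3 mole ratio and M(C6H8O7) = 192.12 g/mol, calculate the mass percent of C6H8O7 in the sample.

n(KOH) = 0.2315 x 0.02458 = 0.005690 mol.
n(C6H8O7) = 0.005690 / 3 = 0.001897 mol.
mass of C6H8O7 = 0.001897 x 192.12 = 0.3644 g.
% purity = 0.3644 / 0.9778 x 100 = 37.3%.

37.3%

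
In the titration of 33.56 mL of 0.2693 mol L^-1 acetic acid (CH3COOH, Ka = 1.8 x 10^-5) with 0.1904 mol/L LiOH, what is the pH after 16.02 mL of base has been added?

4.45

Initial n(CH3COOH) = 0.2693 x 0.03356 = 0.009038 mol.
n(LiOH) added = 0.1904 x 0.01602 = 0.003050 mol, converting that many moles of CH3COOH to CH3COO-.
Remaining n(CH3COOH) = 0.005987 mol; n(CH3COO-) = 0.003050 mol.
By Henderson-Hasselbalch, pH = pKa + log([A^-]/[HA]) = 4.74 + log(0.003050/0.005987) = 4.74 + (-0.29) = 4.45.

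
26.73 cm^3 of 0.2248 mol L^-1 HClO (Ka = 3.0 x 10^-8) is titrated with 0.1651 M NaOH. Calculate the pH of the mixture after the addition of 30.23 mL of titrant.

8.21

Initial n(HClO) = 0.2248 x 0.02673 = 0.006009 mol.
n(NaOH) added = 0.1651 x 0.03023 = 0.004991 mol, converting that many moles of HClO to ClO-.
Remaining n(HClO) = 0.001018 mol; n(ClO-) = 0.004991 mol.
By Henderson-Hasselbalch, pH = pKa + log([A^-]/[HA]) = 7.52 + log(0.004991/0.001018) = 7.52 + (+0.69) = 8.21.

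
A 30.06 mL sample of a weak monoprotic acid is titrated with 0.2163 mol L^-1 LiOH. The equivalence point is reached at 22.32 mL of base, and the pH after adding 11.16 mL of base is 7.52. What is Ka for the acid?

11.16 mL is half of the equivalence volume, so this is the half-equivalence point where [HA] = [A^-].
At half-equivalence pH = pKa, so pKa = 7.52.
Ka = 10^(-7.52) = 3.0 x 10^-8.

3.0 x 10^-8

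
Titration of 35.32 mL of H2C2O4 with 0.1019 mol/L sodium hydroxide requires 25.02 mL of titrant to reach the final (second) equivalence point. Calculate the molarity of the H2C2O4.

n(NaOH) = 0.1019 x 0.02502 = 0.002550 mol.
At the final (second) equivalence point, 2 mol OH^- react per mol H2C2O4, so n(H2C2O4) = 0.002550 / 2 = 0.001275 mol.
[H2C2O4] = 0.001275 / 0.03532 L = 0.0361 M.

0.0361 M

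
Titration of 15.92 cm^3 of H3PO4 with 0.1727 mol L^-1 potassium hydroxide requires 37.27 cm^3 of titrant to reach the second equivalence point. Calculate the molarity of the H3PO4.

n(KOH) = 0.1727 x 0.03727 = 0.006437 mol.
At the second equivalence point, 2 mol OH^- react per mol H3PO4, so n(H3PO4) = 0.006437 / 2 = 0.003218 mol.
[H3PO4] = 0.003218 / 0.01592 L = 0.202 M.

0.202 M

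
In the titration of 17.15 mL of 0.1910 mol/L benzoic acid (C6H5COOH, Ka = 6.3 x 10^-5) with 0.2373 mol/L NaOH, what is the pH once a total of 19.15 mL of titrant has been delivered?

12.54

n(acid) = 0.1910 x 0.01715 = 0.003276 mol; n(NaOH) added = 0.2373 x 0.01915 = 0.004544 mol.
Base is in excess by 0.004544 - 0.003276 = 0.001269 mol in a total volume of 0.03630 L.
[OH^-] = 0.001269/0.03630 = 0.03495 M, so pOH = 1.46 and pH = 14.00 - 1.46 = 12.54.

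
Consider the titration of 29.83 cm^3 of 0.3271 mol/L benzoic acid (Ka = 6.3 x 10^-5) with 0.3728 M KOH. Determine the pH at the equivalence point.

8.72

n(C6H5COOH) = 0.3271 x 0.02983 = 0.009757 mol; V(KOH) at equivalence = 0.009757/0.3728 = 0.02617 L.
At equivalence all the acid is converted to C6H5COO-; total volume = 0.02983 + 0.02617 = 0.05600 L, so [C6H5COO-] = 0.009757/0.05600 = 0.1742 M.
Kb = Kw/Ka = 1.0e-14 / 6.3 x 10^-5 = 1.59e-10.
[OH^-] = sqrt(Kb x [C6H5COO-]) = sqrt(1.59e-10 x 0.1742) = 5.26e-6 M.
pOH = 5.28, so pH = 14.00 - 5.28 = 8.72.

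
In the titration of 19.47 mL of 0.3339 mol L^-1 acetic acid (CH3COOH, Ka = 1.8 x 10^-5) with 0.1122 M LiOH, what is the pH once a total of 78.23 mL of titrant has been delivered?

12.37

n(acid) = 0.3339 x 0.01947 = 0.006501 mol; n(LiOH) added = 0.1122 x 0.07823 = 0.008777 mol.
Base is in excess by 0.008777 - 0.006501 = 0.002276 mol in a total volume of 0.09770 L.
[OH^-] = 0.002276/0.09770 = 0.02330 M, so pOH = 1.63 and pH = 14.00 - 1.63 = 12.37.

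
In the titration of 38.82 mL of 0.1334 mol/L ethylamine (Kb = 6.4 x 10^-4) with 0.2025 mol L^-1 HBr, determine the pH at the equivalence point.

5.95

n(C2H5NH2) = 0.1334 x 0.03882 = 0.005179 mol; V(HBr) at equivalence = 0.005179/0.2025 = 0.02557 L.
At equivalence the base is fully converted to C2H5NH3+; total volume = 0.06439 L, so [C2H5NH3+] = 0.005179/0.06439 = 0.08042 M.
Ka(C2H5NH3+) = Kw/Kb = 1.0e-14 / 6.4 x 10^-4 = 1.56e-11.
[H^+] = sqrt(Ka x [C2H5NH3+]) = sqrt(1.56e-11 x 0.08042) = 1.12e-6 M.
pH = -log(1.12e-6) = 5.95.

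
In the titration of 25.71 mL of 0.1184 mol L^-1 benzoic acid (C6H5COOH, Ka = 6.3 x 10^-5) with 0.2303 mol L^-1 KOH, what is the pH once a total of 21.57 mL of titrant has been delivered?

12.61

n(acid) = 0.1184 x 0.02571 = 0.003044 mol; n(KOH) added = 0.2303 x 0.02157 = 0.004968 mol.
Base is in excess by 0.004968 - 0.003044 = 0.001924 mol in a total volume of 0.04728 L.
[OH^-] = 0.001924/0.04728 = 0.04068 M, so pOH = 1.39 and pH = 14.00 - 1.39 = 12.61.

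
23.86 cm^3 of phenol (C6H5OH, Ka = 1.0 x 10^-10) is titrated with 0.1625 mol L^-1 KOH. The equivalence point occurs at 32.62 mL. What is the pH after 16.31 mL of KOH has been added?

10.00

16.31 mL is exactly half the equivalence volume (32.62/2), i.e. the half-equivalence point.
There, n(HA) = n(A^-), so pH = pKa = -log(1.0 x 10^-10) = 10.00.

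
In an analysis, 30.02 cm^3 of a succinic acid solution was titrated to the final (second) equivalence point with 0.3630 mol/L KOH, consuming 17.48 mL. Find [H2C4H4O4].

0.106 M

n(KOH) = 0.3630 x 0.01748 = 0.006345 mol.
At the final (second) equivalence point, 2 mol OH^- react per mol H2C4H4O4, so n(H2C4H4O4) = 0.006345 / 2 = 0.003173 mol.
[H2C4H4O4] = 0.003173 / 0.03002 L = 0.106 M.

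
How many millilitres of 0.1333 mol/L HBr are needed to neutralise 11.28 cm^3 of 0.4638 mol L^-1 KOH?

n(KOH) = 0.4638 mol/L x 0.01128 L = 0.005232 mol.
At equivalence n(HBr) = n(KOH) = 0.005232 mol.
V(HBr) = 0.005232 / 0.1333 = 0.03925 L = 39.2 mL.

39.2 mL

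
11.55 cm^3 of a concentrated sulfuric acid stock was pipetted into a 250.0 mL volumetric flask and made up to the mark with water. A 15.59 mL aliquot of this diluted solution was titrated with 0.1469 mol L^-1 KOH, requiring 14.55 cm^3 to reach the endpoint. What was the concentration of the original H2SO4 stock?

n(KOH) = 0.1469 x 0.01455 = 0.002137 mol.
n(H2SO4) in the aliquot = 0.002137 x 1/2 = 0.001069 mol.
[diluted H2SO4] = 0.001069 / 0.01559 = 0.06855 M.
Dilution factor = 250.0/11.55 = 21.65, so [stock] = 0.06855 x 21.65 = 1.48 M.

1.48 M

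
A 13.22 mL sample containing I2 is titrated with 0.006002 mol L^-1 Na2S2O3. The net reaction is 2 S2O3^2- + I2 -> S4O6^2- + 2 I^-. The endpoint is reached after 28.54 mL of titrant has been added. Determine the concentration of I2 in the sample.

n(Na2S2O3) = 0.006002 x 0.02854 = 0.0001713 mol.
From the balanced equation, 2 mol Na2S2O3 reacts with 1 mol I2, so n(I2) = 0.0001713 x 1/2 = 8.565e-5 mol.
[I2] = 8.565e-5 / 0.01322 L = 0.00648 M.

0.00648 M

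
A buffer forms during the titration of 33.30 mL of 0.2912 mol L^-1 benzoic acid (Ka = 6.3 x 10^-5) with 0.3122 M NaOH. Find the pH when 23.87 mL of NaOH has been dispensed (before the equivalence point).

4.72

Initial n(C6H5COOH) = 0.2912 x 0.03330 = 0.009697 mol.
n(NaOH) added = 0.3122 x 0.02387 = 0.007452 mol, converting that many moles of C6H5COOH to C6H5COO-.
Remaining n(C6H5COOH) = 0.002245 mol; n(C6H5COO-) = 0.007452 mol.
By Henderson-Hasselbalch, pH = pKa + log([A^-]/[HA]) = 4.20 + log(0.007452/0.002245) = 4.20 + (+0.52) = 4.72.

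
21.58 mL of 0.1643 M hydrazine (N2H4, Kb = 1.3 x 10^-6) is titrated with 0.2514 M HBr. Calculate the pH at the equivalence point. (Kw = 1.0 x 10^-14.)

4.56

n(N2H4) = 0.1643 x 0.02158 = 0.003546 mol; V(HBr) at equivalence = 0.003546/0.2514 = 0.01410 L.
At equivalence the base is fully converted to N2H5+; total volume = 0.03568 L, so [N2H5+] = 0.003546/0.03568 = 0.09936 M.
Ka(N2H5+) = Kw/Kb = 1.0e-14 / 1.3 x 10^-6 = 7.69e-9.
[H^+] = sqrt(Ka x [N2H5+]) = sqrt(7.69e-9 x 0.09936) = 2.76e-5 M.
pH = -log(2.76e-5) = 4.56.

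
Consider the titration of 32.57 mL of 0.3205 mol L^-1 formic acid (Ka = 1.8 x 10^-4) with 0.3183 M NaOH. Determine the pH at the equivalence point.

8.47

n(HCOOH) = 0.3205 x 0.03257 = 0.01044 mol; V(NaOH) at equivalence = 0.01044/0.3183 = 0.03280 L.
At equivalence all the acid is converted to HCOO-; total volume = 0.03257 + 0.03280 = 0.06537 L, so [HCOO-] = 0.01044/0.06537 = 0.1597 M.
Kb = Kw/Ka = 1.0e-14 / 1.8 x 10^-4 = 5.56e-11.
[OH^-] = sqrt(Kb x [HCOO-]) = sqrt(5.56e-11 x 0.1597) = 2.98e-6 M.
pOH = 5.53, so pH = 14.00 - 5.53 = 8.47.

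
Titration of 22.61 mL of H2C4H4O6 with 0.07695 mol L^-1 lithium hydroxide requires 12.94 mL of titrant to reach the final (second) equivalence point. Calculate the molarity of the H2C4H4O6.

n(LiOH) = 0.07695 x 0.01294 = 0.0009957 mol.
At the final (second) equivalence point, 2 mol OH^- react per mol H2C4H4O6, so n(H2C4H4O6) = 0.0009957 / 2 = 0.0004979 mol.
[H2C4H4O6] = 0.0004979 / 0.02261 L = 0.0220 M.

0.0220 M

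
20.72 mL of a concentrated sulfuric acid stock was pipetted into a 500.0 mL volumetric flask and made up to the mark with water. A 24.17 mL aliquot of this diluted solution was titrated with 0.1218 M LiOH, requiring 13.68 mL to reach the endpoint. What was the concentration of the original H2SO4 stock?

0.832 M

n(LiOH) = 0.1218 x 0.01368 = 0.001666 mol.
n(H2SO4) in the aliquot = 0.001666 x 1/2 = 0.0008331 mol.
[diluted H2SO4] = 0.0008331 / 0.02417 = 0.03447 M.
Dilution factor = 500.0/20.72 = 24.13, so [stock] = 0.03447 x 24.13 = 0.832 M.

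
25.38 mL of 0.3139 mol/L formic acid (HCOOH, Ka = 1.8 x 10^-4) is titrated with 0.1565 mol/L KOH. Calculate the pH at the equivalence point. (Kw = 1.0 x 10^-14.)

n(HCOOH) = 0.3139 x 0.02538 = 0.007967 mol; V(KOH) at equivalence = 0.007967/0.1565 = 0.05091 L.
At equivalence all the acid is converted to HCOO-; total volume = 0.02538 + 0.05091 = 0.07629 L, so [HCOO-] = 0.007967/0.07629 = 0.1044 M.
Kb = Kw/Ka = 1.0e-14 / 1.8 x 10^-4 = 5.56e-11.
[OH^-] = sqrt(Kb x [HCOO-]) = sqrt(5.56e-11 x 0.1044) = 2.41e-6 M.
pOH = 5.62, so pH = 14.00 - 5.62 = 8.38.

8.38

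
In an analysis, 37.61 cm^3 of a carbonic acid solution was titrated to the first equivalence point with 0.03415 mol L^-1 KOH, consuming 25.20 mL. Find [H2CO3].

n(KOH) = 0.03415 x 0.02520 = 0.0008606 mol.
At the first equivalence point, 1 mol OH^- react per mol H2CO3, so n(H2CO3) = 0.0008606 / 1 = 0.0008606 mol.
[H2CO3] = 0.0008606 / 0.03761 L = 0.0229 M.

0.0229 M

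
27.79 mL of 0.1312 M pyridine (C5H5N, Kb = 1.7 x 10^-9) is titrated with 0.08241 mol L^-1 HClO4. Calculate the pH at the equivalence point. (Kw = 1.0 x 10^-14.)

3.26

n(C5H5N) = 0.1312 x 0.02779 = 0.003646 mol; V(HClO4) at equivalence = 0.003646/0.08241 = 0.04424 L.
At equivalence the base is fully converted to C5H5NH+; total volume = 0.07203 L, so [C5H5NH+] = 0.003646/0.07203 = 0.05062 M.
Ka(C5H5NH+) = Kw/Kb = 1.0e-14 / 1.7 x 10^-9 = 5.88e-6.
[H^+] = sqrt(Ka x [C5H5NH+]) = sqrt(5.88e-6 x 0.05062) = 0.000546 M.
pH = -log(0.000546) = 3.26.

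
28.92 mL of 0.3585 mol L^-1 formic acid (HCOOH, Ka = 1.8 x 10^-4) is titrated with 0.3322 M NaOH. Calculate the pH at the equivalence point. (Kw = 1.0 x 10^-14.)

n(HCOOH) = 0.3585 x 0.02892 = 0.01037 mol; V(NaOH) at equivalence = 0.01037/0.3322 = 0.03121 L.
At equivalence all the acid is converted to HCOO-; total volume = 0.02892 + 0.03121 = 0.06013 L, so [HCOO-] = 0.01037/0.06013 = 0.1724 M.
Kb = Kw/Ka = 1.0e-14 / 1.8 x 10^-4 = 5.56e-11.
[OH^-] = sqrt(Kb x [HCOO-]) = sqrt(5.56e-11 x 0.1724) = 3.10e-6 M.
pOH = 5.51, so pH = 14.00 - 5.51 = 8.49.

8.49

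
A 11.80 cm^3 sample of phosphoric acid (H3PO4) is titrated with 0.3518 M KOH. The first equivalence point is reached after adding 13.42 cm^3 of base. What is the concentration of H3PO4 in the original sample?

n(KOH) = 0.3518 x 0.01342 = 0.004721 mol.
At the first equivalence point, 1 mol OH^- react per mol H3PO4, so n(H3PO4) = 0.004721 / 1 = 0.004721 mol.
[H3PO4] = 0.004721 / 0.01180 L = 0.400 M.

0.400 M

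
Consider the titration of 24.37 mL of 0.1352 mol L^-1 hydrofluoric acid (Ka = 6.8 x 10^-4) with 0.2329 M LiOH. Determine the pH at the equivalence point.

n(HF) = 0.1352 x 0.02437 = 0.003295 mol; V(LiOH) at equivalence = 0.003295/0.2329 = 0.01415 L.
At equivalence all the acid is converted to F-; total volume = 0.02437 + 0.01415 = 0.03852 L, so [F-] = 0.003295/0.03852 = 0.08554 M.
Kb = Kw/Ka = 1.0e-14 / 6.8 x 10^-4 = 1.47e-11.
[OH^-] = sqrt(Kb x [F-]) = sqrt(1.47e-11 x 0.08554) = 1.12e-6 M.
pOH = 5.95, so pH = 14.00 - 5.95 = 8.05.

8.05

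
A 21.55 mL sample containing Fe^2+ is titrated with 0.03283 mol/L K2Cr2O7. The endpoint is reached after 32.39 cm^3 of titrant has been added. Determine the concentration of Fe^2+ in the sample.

0.296 M

n(K2Cr2O7) = 0.03283 x 0.03239 = 0.001063 mol.
From the balanced equation, 1 mol K2Cr2O7 reacts with 6 mol Fe^2+, so n(Fe^2+) = 0.001063 x 6/1 = 0.006380 mol.
[Fe^2+] = 0.006380 / 0.02155 L = 0.296 M.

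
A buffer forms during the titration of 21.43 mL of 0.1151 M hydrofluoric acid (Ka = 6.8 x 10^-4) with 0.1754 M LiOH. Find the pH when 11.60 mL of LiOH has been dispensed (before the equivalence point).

Initial n(HF) = 0.1151 x 0.02143 = 0.002467 mol.
n(LiOH) added = 0.1754 x 0.01160 = 0.002035 mol, converting that many moles of HF to F-.
Remaining n(HF) = 0.0004320 mol; n(F-) = 0.002035 mol.
By Henderson-Hasselbalch, pH = pKa + log([A^-]/[HA]) = 3.17 + log(0.002035/0.0004320) = 3.17 + (+0.67) = 3.84.

3.84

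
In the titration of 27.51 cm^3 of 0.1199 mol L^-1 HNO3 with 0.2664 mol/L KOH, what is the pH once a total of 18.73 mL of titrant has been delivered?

12.56

n(acid) = 0.1199 x 0.02751 = 0.003298 mol; n(KOH) added = 0.2664 x 0.01873 = 0.004990 mol.
Base is in excess by 0.004990 - 0.003298 = 0.001691 mol in a total volume of 0.04624 L.
[OH^-] = 0.001691/0.04624 = 0.03657 M, so pOH = 1.44 and pH = 14.00 - 1.44 = 12.56.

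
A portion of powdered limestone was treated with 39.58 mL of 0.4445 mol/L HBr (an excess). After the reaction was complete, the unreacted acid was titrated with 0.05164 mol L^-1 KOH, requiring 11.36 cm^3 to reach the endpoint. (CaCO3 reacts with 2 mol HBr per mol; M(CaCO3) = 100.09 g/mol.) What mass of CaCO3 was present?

0.851 g

Total n(HBr) added = 0.4445 x 0.03958 = 0.01759 mol.
n(KOH) used = 0.05164 x 0.01136 = 0.0005866 mol, which equals the excess n(HBr).
So n(HBr) consumed by the sample = 0.01759 - 0.0005866 = 0.01701 mol.
n(CaCO3) = 0.01701 / 2 = 0.008503 mol.
mass = 0.008503 mol x 100.09 g/mol = 0.851 g.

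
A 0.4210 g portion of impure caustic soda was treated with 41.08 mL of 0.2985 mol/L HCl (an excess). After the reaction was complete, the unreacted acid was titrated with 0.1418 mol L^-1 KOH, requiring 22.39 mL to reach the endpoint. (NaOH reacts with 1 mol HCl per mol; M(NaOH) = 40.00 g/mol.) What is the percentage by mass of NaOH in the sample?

86.3%

Total n(HCl) added = 0.2985 x 0.04108 = 0.01226 mol.
n(KOH) used = 0.1418 x 0.02239 = 0.003175 mol, which equals the excess n(HCl).
So n(HCl) consumed by the sample = 0.01226 - 0.003175 = 0.009087 mol.
n(NaOH) = 0.009087 / 1 = 0.009087 mol.
mass NaOH = 0.009087 x 40.00 = 0.3635 g, so %NaOH = 0.3635/0.4210 x 100 = 86.3%.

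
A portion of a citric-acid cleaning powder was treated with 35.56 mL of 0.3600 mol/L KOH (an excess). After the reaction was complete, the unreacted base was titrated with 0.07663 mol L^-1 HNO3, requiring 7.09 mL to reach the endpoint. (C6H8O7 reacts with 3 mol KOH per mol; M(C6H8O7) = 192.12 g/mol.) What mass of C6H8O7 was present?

Total n(KOH) added = 0.3600 x 0.03556 = 0.01280 mol.
n(HNO3) used = 0.07663 x 0.007090 = 0.0005433 mol, which equals the excess n(KOH).
So n(KOH) consumed by the sample = 0.01280 - 0.0005433 = 0.01226 mol.
n(C6H8O7) = 0.01226 / 3 = 0.004086 mol.
mass = 0.004086 mol x 192.12 g/mol = 0.785 g.

0.785 g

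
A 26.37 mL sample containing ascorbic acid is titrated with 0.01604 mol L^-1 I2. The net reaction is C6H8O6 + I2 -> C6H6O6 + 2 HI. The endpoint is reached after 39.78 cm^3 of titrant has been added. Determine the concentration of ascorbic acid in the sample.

n(I2) = 0.01604 x 0.03978 = 0.0006381 mol.
From the balanced equation, 1 mol I2 reacts with 1 mol ascorbic acid, so n(ascorbic acid) = 0.0006381 x 1/1 = 0.0006381 mol.
[ascorbic acid] = 0.0006381 / 0.02637 L = 0.0242 M.

0.0242 M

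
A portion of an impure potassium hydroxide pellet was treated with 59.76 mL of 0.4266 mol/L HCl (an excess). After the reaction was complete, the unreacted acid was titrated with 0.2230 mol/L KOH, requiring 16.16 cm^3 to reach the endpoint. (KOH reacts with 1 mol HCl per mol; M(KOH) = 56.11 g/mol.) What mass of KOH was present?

1.23 g

Total n(HCl) added = 0.4266 x 0.05976 = 0.02549 mol.
n(KOH) used = 0.2230 x 0.01616 = 0.003604 mol, which equals the excess n(HCl).
So n(HCl) consumed by the sample = 0.02549 - 0.003604 = 0.02189 mol.
n(KOH) = 0.02189 / 1 = 0.02189 mol.
mass = 0.02189 mol x 56.11 g/mol = 1.23 g.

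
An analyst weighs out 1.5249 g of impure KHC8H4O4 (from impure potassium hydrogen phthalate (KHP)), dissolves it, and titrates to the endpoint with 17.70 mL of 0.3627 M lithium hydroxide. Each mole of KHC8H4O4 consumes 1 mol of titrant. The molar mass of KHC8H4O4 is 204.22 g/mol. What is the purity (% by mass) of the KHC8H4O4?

n(LiOH) = 0.3627 x 0.01770 = 0.006420 mol.
n(KHC8H4O4) = 0.006420 / 1 = 0.006420 mol.
mass of KHC8H4O4 = 0.006420 x 204.22 = 1.311 g.
% purity = 1.311 / 1.5249 x 100 = 86.0%.

86.0%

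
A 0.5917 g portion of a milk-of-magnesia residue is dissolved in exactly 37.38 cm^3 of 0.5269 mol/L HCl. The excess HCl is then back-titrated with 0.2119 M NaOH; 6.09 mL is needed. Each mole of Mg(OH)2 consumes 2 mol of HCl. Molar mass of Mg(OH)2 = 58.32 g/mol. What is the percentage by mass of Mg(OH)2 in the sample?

Total n(HCl) added = 0.5269 x 0.03738 = 0.01970 mol.
n(NaOH) used = 0.2119 x 0.006090 = 0.001290 mol, which equals the excess n(HCl).
So n(HCl) consumed by the sample = 0.01970 - 0.001290 = 0.01841 mol.
n(Mg(OH)2) = 0.01841 / 2 = 0.009203 mol.
mass Mg(OH)2 = 0.009203 x 58.32 = 0.5367 g, so %Mg(OH)2 = 0.5367/0.5917 x 100 = 90.7%.

90.7%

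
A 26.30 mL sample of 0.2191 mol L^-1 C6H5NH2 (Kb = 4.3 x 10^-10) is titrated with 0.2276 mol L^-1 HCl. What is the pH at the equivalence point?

n(C6H5NH2) = 0.2191 x 0.02630 = 0.005762 mol; V(HCl) at equivalence = 0.005762/0.2276 = 0.02532 L.
At equivalence the base is fully converted to C6H5NH3+; total volume = 0.05162 L, so [C6H5NH3+] = 0.005762/0.05162 = 0.1116 M.
Ka(C6H5NH3+) = Kw/Kb = 1.0e-14 / 4.3 x 10^-10 = 2.33e-5.
[H^+] = sqrt(Ka x [C6H5NH3+]) = sqrt(2.33e-5 x 0.1116) = 0.00161 M.
pH = -log(0.00161) = 2.79.

2.79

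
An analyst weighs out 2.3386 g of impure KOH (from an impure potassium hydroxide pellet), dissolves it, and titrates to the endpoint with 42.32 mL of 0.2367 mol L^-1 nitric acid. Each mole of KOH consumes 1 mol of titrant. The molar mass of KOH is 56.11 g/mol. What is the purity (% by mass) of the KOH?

24.0%

n(HNO3) = 0.2367 x 0.04232 = 0.01002 mol.
n(KOH) = 0.01002 / 1 = 0.01002 mol.
mass of KOH = 0.01002 x 56.11 = 0.5621 g.
% purity = 0.5621 / 2.3386 x 100 = 24.0%.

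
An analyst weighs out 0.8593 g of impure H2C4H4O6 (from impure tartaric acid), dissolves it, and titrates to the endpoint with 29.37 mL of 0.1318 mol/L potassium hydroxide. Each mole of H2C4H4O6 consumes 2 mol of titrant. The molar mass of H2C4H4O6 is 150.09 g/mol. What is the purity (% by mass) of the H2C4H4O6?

33.8%

n(KOH) = 0.1318 x 0.02937 = 0.003871 mol.
n(H2C4H4O6) = 0.003871 / 2 = 0.001935 mol.
mass of H2C4H4O6 = 0.001935 x 150.09 = 0.2905 g.
% purity = 0.2905 / 0.8593 x 100 = 33.8%.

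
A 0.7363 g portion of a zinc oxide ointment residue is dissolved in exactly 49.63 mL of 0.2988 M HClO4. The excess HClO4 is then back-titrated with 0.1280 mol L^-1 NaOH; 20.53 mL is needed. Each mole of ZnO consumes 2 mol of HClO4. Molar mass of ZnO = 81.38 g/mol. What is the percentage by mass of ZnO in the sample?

67.4%

Total n(HClO4) added = 0.2988 x 0.04963 = 0.01483 mol.
n(NaOH) used = 0.1280 x 0.02053 = 0.002628 mol, which equals the excess n(HClO4).
So n(HClO4) consumed by the sample = 0.01483 - 0.002628 = 0.01220 mol.
n(ZnO) = 0.01220 / 2 = 0.006101 mol.
mass ZnO = 0.006101 x 81.38 = 0.4965 g, so %ZnO = 0.4965/0.7363 x 100 = 67.4%.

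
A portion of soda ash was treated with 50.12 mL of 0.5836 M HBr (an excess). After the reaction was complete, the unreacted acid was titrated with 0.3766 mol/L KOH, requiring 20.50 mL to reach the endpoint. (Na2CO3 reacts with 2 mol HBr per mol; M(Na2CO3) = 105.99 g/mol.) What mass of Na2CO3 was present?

1.14 g

Total n(HBr) added = 0.5836 x 0.05012 = 0.02925 mol.
n(KOH) used = 0.3766 x 0.02050 = 0.007720 mol, which equals the excess n(HBr).
So n(HBr) consumed by the sample = 0.02925 - 0.007720 = 0.02153 mol.
n(Na2CO3) = 0.02153 / 2 = 0.01076 mol.
mass = 0.01076 mol x 105.99 g/mol = 1.14 g.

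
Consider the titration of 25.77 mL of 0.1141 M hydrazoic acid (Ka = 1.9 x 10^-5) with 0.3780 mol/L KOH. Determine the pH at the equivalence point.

8.83

n(HN3) = 0.1141 x 0.02577 = 0.002940 mol; V(KOH) at equivalence = 0.002940/0.3780 = 0.007779 L.
At equivalence all the acid is converted to N3-; total volume = 0.02577 + 0.007779 = 0.03355 L, so [N3-] = 0.002940/0.03355 = 0.08764 M.
Kb = Kw/Ka = 1.0e-14 / 1.9 x 10^-5 = 5.26e-10.
[OH^-] = sqrt(Kb x [N3-]) = sqrt(5.26e-10 x 0.08764) = 6.79e-6 M.
pOH = 5.17, so pH = 14.00 - 5.17 = 8.83.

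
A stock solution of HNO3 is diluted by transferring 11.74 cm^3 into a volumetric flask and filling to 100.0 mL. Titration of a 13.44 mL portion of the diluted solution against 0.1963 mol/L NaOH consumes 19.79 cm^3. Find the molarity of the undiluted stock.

2.46 M

n(NaOH) = 0.1963 x 0.01979 = 0.003885 mol.
n(HNO3) in the aliquot = 0.003885 mol.
[diluted HNO3] = 0.003885 / 0.01344 = 0.2890 M.
Dilution factor = 100.0/11.74 = 8.518, so [stock] = 0.2890 x 8.518 = 2.46 M.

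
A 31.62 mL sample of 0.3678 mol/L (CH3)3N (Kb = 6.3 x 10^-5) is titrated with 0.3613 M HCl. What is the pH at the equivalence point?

n((CH3)3N) = 0.3678 x 0.03162 = 0.01163 mol; V(HCl) at equivalence = 0.01163/0.3613 = 0.03219 L.
At equivalence the base is fully converted to (CH3)3NH+; total volume = 0.06381 L, so [(CH3)3NH+] = 0.01163/0.06381 = 0.1823 M.
Ka((CH3)3NH+) = Kw/Kb = 1.0e-14 / 6.3 x 10^-5 = 1.59e-10.
[H^+] = sqrt(Ka x [(CH3)3NH+]) = sqrt(1.59e-10 x 0.1823) = 5.38e-6 M.
pH = -log(5.38e-6) = 5.27.

5.27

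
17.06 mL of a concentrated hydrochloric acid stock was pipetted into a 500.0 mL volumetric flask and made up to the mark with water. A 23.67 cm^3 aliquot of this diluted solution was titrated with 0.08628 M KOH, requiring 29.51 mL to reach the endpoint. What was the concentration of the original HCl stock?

n(KOH) = 0.08628 x 0.02951 = 0.002546 mol.
n(HCl) in the aliquot = 0.002546 mol.
[diluted HCl] = 0.002546 / 0.02367 = 0.1076 M.
Dilution factor = 500.0/17.06 = 29.31, so [stock] = 0.1076 x 29.31 = 3.15 M.

3.15 M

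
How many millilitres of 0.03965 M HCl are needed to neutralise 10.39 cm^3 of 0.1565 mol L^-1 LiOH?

41.0 mL

n(LiOH) = 0.1565 mol/L x 0.01039 L = 0.001626 mol.
At equivalence n(HCl) = n(LiOH) = 0.001626 mol.
V(HCl) = 0.001626 / 0.03965 = 0.04101 L = 41.0 mL.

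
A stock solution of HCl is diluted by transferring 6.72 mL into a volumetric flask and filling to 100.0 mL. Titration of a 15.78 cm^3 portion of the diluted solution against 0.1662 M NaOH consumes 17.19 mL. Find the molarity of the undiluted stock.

n(NaOH) = 0.1662 x 0.01719 = 0.002857 mol.
n(HCl) in the aliquot = 0.002857 mol.
[diluted HCl] = 0.002857 / 0.01578 = 0.1811 M.
Dilution factor = 100.0/6.720 = 14.88, so [stock] = 0.1811 x 14.88 = 2.69 M.

2.69 M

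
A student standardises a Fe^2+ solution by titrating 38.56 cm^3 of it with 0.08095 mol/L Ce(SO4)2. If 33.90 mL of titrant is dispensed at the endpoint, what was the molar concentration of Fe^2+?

n(Ce(SO4)2) = 0.08095 x 0.03390 = 0.002744 mol.
From the balanced equation, 1 mol Ce(SO4)2 reacts with 1 mol Fe^2+, so n(Fe^2+) = 0.002744 x 1/1 = 0.002744 mol.
[Fe^2+] = 0.002744 / 0.03856 L = 0.0712 M.

0.0712 M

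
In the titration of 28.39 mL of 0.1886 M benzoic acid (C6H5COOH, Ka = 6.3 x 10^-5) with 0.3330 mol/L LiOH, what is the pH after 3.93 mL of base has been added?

Initial n(C6H5COOH) = 0.1886 x 0.02839 = 0.005354 mol.
n(LiOH) added = 0.3330 x 0.003930 = 0.001309 mol, converting that many moles of C6H5COOH to C6H5COO-.
Remaining n(C6H5COOH) = 0.004046 mol; n(C6H5COO-) = 0.001309 mol.
By Henderson-Hasselbalch, pH = pKa + log([A^-]/[HA]) = 4.20 + log(0.001309/0.004046) = 4.20 + (-0.49) = 3.71.

3.71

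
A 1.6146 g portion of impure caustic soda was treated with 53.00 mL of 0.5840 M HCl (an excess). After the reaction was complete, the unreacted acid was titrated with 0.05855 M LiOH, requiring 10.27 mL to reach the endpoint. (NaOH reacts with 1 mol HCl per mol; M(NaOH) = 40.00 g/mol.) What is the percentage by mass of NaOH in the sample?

Total n(HCl) added = 0.5840 x 0.05300 = 0.03095 mol.
n(LiOH) used = 0.05855 x 0.01027 = 0.0006013 mol, which equals the excess n(HCl).
So n(HCl) consumed by the sample = 0.03095 - 0.0006013 = 0.03035 mol.
n(NaOH) = 0.03035 / 1 = 0.03035 mol.
mass NaOH = 0.03035 x 40.00 = 1.214 g, so %NaOH = 1.214/1.6146 x 100 = 75.2%.

75.2%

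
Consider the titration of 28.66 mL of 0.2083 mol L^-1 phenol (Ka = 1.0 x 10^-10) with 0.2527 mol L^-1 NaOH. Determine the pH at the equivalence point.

11.53

n(C6H5OH) = 0.2083 x 0.02866 = 0.005970 mol; V(NaOH) at equivalence = 0.005970/0.2527 = 0.02362 L.
At equivalence all the acid is converted to C6H5O-; total volume = 0.02866 + 0.02362 = 0.05228 L, so [C6H5O-] = 0.005970/0.05228 = 0.1142 M.
Kb = Kw/Ka = 1.0e-14 / 1.0 x 10^-10 = 0.000100.
[OH^-] = sqrt(Kb x [C6H5O-]) = sqrt(0.000100 x 0.1142) = 0.00338 M.
pOH = 2.47, so pH = 14.00 - 2.47 = 11.53.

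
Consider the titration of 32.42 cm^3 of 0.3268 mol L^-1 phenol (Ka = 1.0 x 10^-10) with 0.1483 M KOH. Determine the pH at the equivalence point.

11.50

n(C6H5OH) = 0.3268 x 0.03242 = 0.01059 mol; V(KOH) at equivalence = 0.01059/0.1483 = 0.07144 L.
At equivalence all the acid is converted to C6H5O-; total volume = 0.03242 + 0.07144 = 0.1039 L, so [C6H5O-] = 0.01059/0.1039 = 0.1020 M.
Kb = Kw/Ka = 1.0e-14 / 1.0 x 10^-10 = 0.000100.
[OH^-] = sqrt(Kb x [C6H5O-]) = sqrt(0.000100 x 0.1020) = 0.00319 M.
pOH = 2.50, so pH = 14.00 - 2.50 = 11.50.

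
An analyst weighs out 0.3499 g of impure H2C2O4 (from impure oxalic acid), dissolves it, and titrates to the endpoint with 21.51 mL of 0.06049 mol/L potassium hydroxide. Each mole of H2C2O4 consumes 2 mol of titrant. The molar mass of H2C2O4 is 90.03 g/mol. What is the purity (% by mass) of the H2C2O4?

16.7%

n(KOH) = 0.06049 x 0.02151 = 0.001301 mol.
n(H2C2O4) = 0.001301 / 2 = 0.0006506 mol.
mass of H2C2O4 = 0.0006506 x 90.03 = 0.05857 g.
% purity = 0.05857 / 0.3499 x 100 = 16.7%.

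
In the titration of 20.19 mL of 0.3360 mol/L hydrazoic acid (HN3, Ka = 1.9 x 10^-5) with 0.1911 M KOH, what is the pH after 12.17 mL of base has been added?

Initial n(HN3) = 0.3360 x 0.02019 = 0.006784 mol.
n(KOH) added = 0.1911 x 0.01217 = 0.002326 mol, converting that many moles of HN3 to N3-.
Remaining n(HN3) = 0.004458 mol; n(N3-) = 0.002326 mol.
By Henderson-Hasselbalch, pH = pKa + log([A^-]/[HA]) = 4.72 + log(0.002326/0.004458) = 4.72 + (-0.28) = 4.44.

4.44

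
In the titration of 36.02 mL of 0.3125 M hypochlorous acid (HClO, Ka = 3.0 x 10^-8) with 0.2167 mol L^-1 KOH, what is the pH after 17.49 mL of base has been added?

7.23

Initial n(HClO) = 0.3125 x 0.03602 = 0.01126 mol.
n(KOH) added = 0.2167 x 0.01749 = 0.003790 mol, converting that many moles of HClO to ClO-.
Remaining n(HClO) = 0.007466 mol; n(ClO-) = 0.003790 mol.
By Henderson-Hasselbalch, pH = pKa + log([A^-]/[HA]) = 7.52 + log(0.003790/0.007466) = 7.52 + (-0.29) = 7.23.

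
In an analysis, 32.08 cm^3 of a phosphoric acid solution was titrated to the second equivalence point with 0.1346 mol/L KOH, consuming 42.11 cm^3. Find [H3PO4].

0.0883 M

n(KOH) = 0.1346 x 0.04211 = 0.005668 mol.
At the second equivalence point, 2 mol OH^- react per mol H3PO4, so n(H3PO4) = 0.005668 / 2 = 0.002834 mol.
[H3PO4] = 0.002834 / 0.03208 L = 0.0883 M.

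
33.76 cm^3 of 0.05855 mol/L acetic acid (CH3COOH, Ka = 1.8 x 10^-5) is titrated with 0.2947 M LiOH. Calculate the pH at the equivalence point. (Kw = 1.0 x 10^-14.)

8.72

n(CH3COOH) = 0.05855 x 0.03376 = 0.001977 mol; V(LiOH) at equivalence = 0.001977/0.2947 = 0.006707 L.
At equivalence all the acid is converted to CH3COO-; total volume = 0.03376 + 0.006707 = 0.04047 L, so [CH3COO-] = 0.001977/0.04047 = 0.04885 M.
Kb = Kw/Ka = 1.0e-14 / 1.8 x 10^-5 = 5.56e-10.
[OH^-] = sqrt(Kb x [CH3COO-]) = sqrt(5.56e-10 x 0.04885) = 5.21e-6 M.
pOH = 5.28, so pH = 14.00 - 5.28 = 8.72.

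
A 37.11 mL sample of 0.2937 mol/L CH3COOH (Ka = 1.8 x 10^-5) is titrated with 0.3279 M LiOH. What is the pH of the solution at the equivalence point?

n(CH3COOH) = 0.2937 x 0.03711 = 0.01090 mol; V(LiOH) at equivalence = 0.01090/0.3279 = 0.03324 L.
At equivalence all the acid is converted to CH3COO-; total volume = 0.03711 + 0.03324 = 0.07035 L, so [CH3COO-] = 0.01090/0.07035 = 0.1549 M.
Kb = Kw/Ka = 1.0e-14 / 1.8 x 10^-5 = 5.56e-10.
[OH^-] = sqrt(Kb x [CH3COO-]) = sqrt(5.56e-10 x 0.1549) = 9.28e-6 M.
pOH = 5.03, so pH = 14.00 - 5.03 = 8.97.

8.97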